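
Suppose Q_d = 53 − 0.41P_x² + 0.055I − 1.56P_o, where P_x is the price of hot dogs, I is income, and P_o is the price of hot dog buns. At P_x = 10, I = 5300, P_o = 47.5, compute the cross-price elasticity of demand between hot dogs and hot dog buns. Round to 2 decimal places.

First evaluate Q_d: 53 − 0.41(10)² + 0.055(5300) − 1.56(47.5) = 53 − 41 + 291.5 − 74.1 = 229.4.
∂Q_d/∂P_o = −1.56, so E_xy = -1.56·(47.5/229.4) ≈ -0.32.
E_xy < 0: the goods are complements.

-0.32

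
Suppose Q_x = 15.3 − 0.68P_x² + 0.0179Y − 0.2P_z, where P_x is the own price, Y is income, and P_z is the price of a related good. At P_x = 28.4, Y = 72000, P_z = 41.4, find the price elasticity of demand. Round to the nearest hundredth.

-1.47

Evaluating quantity at (P_x, Y, P_z) gives Q_x = 15.3 − 0.68(28.4)² + 0.0179(72000) − 0.2(41.4) = 15.3 − 548.4608 + 1288.8 − 8.28 = 747.3592.
∂Q_x/∂P_x = −2·0.68·P_x = -38.624, so E_p = -38.624·(28.4/747.3592) ≈ -1.47.
|E_p| > 1: demand is elastic.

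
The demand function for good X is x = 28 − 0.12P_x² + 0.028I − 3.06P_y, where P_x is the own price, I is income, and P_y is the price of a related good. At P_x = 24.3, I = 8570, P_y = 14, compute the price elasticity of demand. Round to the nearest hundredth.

-0.92

At the given point, x = 28 − 0.12(24.3)² + 0.028(8570) − 3.06(14) = 28 − 70.8588 + 239.96 − 42.84 = 154.2612.
∂x/∂P_x = −2·0.12·P_x = -5.832, so E_p = -5.832·(24.3/154.2612) ≈ -0.92.
|E_p| < 1: demand is inelastic.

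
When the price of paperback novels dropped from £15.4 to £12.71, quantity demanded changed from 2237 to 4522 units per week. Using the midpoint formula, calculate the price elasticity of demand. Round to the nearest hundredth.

-3.53

%ΔQ = (4522 − 2237)/[(2237 + 4522)/2] = 2285/3379.5 ≈ 0.6761.
%Δp = (12.71 − 15.4)/[(15.4 + 12.71)/2] = -2.69/14.055 ≈ -0.1914.
Arc elasticity E = %ΔQ/%Δp ≈ 0.6761/-0.1914 ≈ -3.53.
|E| > 1: demand is elastic over this range.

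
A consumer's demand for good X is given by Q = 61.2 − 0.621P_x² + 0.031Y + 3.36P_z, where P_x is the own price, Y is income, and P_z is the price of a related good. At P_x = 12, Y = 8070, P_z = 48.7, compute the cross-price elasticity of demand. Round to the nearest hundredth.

Substituting, Q = 61.2 − 0.621(12)² + 0.031(8070) + 3.36(48.7) = 61.2 − 89.424 + 250.17 + 163.632 = 385.578.
∂Q/∂P_z = +3.36, so E_xy = 3.36·(48.7/385.578) ≈ 0.42.
E_xy > 0: the goods are substitutes.

0.42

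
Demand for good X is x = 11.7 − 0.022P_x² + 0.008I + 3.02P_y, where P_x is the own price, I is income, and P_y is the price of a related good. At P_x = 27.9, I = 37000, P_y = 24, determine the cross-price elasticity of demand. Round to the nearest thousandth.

First evaluate x: 11.7 − 0.022(27.9)² + 0.008(37000) + 3.02(24) = 11.7 − 17.125 + 296 + 72.48 = 363.055.
∂x/∂P_y = +3.02, so E_xy = 3.02·(24/363.055) ≈ 0.200.
E_xy > 0: the goods are substitutes.

0.200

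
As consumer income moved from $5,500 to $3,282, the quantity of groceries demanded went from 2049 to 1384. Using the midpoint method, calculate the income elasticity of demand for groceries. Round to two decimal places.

%ΔQ = (1384 − 2049)/[(2049+1384)/2] = -665/1716.5 ≈ -0.3874.
%ΔY = (3,282 − 5,500)/[(5,500+3,282)/2] = -2218/4391 ≈ -0.5051.
E_I = %ΔQ/%ΔY ≈ 0.77.
E_I ∈ (0,1): normal good (necessity).

0.77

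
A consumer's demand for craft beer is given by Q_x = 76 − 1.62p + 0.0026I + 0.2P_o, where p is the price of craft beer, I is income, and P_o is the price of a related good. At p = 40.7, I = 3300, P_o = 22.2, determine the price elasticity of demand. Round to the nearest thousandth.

Substituting, Q_x = 76 − 1.62(40.7) + 0.0026(3300) + 0.2(22.2) = 76 − 65.934 + 8.58 + 4.44 = 23.086.
∂Q_x/∂p = −1.62, so E_p = (−1.62)·(40.7/23.086) ≈ -2.856.
|E_p| > 1: demand is elastic.

-2.856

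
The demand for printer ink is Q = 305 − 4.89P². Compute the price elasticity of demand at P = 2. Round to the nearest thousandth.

-0.137

At P = 2, Q = 285.44.
dQ/dP = −2·4.89·P = −19.56.
Point elasticity E = (dQ/dP)·(P/Q) = -19.56 × 2/285.44 ≈ -0.137.
|E| < 1, so demand is inelastic at this price.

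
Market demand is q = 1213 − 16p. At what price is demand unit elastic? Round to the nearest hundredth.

For linear demand q = a − bp, E = −bp/(a − bp). |E| = 1 ⇒ bp = a − bp ⇒ p = a/(2b).
p = 1213/(2·16) ≈ 37.91.

37.91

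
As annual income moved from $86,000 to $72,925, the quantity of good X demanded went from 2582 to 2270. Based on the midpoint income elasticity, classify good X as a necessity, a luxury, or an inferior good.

%ΔQ = (2270 − 2582)/[(2582+2270)/2] = -312/2426 ≈ -0.1286.
%ΔY = (72,925 − 86,000)/[(86,000+72,925)/2] = -13075/79462.5 ≈ -0.1645.
E_I = %ΔQ/%ΔY ≈ 0.782.
E_I ∈ (0,1): normal good (necessity).

necessity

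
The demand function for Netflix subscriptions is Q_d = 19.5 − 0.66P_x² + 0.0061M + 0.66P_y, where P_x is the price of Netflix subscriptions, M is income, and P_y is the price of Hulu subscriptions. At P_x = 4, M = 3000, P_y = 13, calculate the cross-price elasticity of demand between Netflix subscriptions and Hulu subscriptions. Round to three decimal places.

0.240

Q_d = 19.5 − 0.66(4)² + 0.0061(3000) + 0.66(13) = 19.5 − 10.56 + 18.3 + 8.58 = 35.82.
∂Q_d/∂P_y = +0.66, so E_xy = 0.66·(13/35.82) ≈ 0.240.
E_xy > 0: the goods are substitutes.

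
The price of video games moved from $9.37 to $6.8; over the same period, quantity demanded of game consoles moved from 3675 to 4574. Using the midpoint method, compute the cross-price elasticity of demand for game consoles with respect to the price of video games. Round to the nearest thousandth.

-0.686

%ΔQ_x = (4574 − 3675)/[(3675+4574)/2] = 899/4124.5 ≈ 0.2180.
%ΔP_y = (6.8 − 9.37)/[(9.37+6.8)/2] ≈ -0.3179.
E_xy = 0.2180/-0.3179 ≈ -0.686.
E_xy < 0, so game consoles and video games are complements.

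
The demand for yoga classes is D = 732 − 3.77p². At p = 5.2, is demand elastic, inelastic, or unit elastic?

At p = 5.2, D = 630.0592.
dD/dp = −2·3.77·p = −39.208.
Point elasticity E = (dD/dp)·(p/D) = -39.208 × 5.2/630.0592 ≈ -0.324.
|E| ≈ 0.324 < 1, so demand is inelastic.

inelastic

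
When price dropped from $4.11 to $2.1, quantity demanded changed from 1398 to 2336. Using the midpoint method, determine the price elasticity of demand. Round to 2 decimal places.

%ΔQ = (2336 − 1398)/[(1398 + 2336)/2] = 938/1867 ≈ 0.5024.
%ΔP = (2.1 − 4.11)/[(4.11 + 2.1)/2] = -2.01/3.105 ≈ -0.6473.
Arc elasticity E = %ΔQ/%ΔP ≈ 0.5024/-0.6473 ≈ -0.78.
|E| < 1: demand is inelastic over this range.

-0.78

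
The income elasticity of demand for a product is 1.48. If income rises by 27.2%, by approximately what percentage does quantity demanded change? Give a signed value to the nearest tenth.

%ΔQ ≈ E × %ΔI = (1.48) × (27.2%) ≈ 40.3%.

40.3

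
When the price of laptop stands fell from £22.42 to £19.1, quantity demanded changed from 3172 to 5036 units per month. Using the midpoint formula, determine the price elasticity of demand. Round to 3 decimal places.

%ΔQ = (5036 − 3172)/[(3172 + 5036)/2] = 1864/4104 ≈ 0.4542.
%ΔP = (19.1 − 22.42)/[(22.42 + 19.1)/2] = -3.32/20.76 ≈ -0.1599.
Arc elasticity E = %ΔQ/%ΔP ≈ 0.4542/-0.1599 ≈ -2.840.
|E| > 1: demand is elastic over this range.

-2.840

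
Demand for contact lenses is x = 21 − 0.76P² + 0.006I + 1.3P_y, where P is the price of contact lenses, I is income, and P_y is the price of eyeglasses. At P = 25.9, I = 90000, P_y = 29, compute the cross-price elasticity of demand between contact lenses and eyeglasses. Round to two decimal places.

0.42

Evaluating quantity at (P, I, P_y) gives x = 21 − 0.76(25.9)² + 0.006(90000) + 1.3(29) = 21 − 509.8156 + 540 + 37.7 = 88.8844.
∂x/∂P_y = +1.3, so E_xy = 1.3·(29/88.8844) ≈ 0.42.
E_xy > 0: the goods are substitutes.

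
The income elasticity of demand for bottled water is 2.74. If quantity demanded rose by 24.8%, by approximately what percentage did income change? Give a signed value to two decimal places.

%ΔQ ≈ E × %ΔI ⇒ %ΔI = %ΔQ / E = (24.8%)/(2.74) ≈ 9.05%.

9.05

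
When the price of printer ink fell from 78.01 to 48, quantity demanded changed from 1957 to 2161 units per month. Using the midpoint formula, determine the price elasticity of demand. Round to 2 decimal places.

%ΔQ = (2161 − 1957)/[(1957 + 2161)/2] = 204/2059 ≈ 0.0991.
%Δp = (48 − 78.01)/[(78.01 + 48)/2] = -30.01/63.005 ≈ -0.4763.
Arc elasticity E = %ΔQ/%Δp ≈ 0.0991/-0.4763 ≈ -0.21.
|E| < 1: demand is inelastic over this range.

-0.21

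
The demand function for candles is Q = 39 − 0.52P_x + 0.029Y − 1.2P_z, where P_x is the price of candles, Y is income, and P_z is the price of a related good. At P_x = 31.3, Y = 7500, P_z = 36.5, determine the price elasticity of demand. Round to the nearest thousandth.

First evaluate Q: 39 − 0.52(31.3) + 0.029(7500) − 1.2(36.5) = 39 − 16.276 + 217.5 − 43.8 = 196.424.
∂Q/∂P_x = −0.52, so E_p = (−0.52)·(31.3/196.424) ≈ -0.083.
|E_p| < 1: demand is inelastic.

-0.083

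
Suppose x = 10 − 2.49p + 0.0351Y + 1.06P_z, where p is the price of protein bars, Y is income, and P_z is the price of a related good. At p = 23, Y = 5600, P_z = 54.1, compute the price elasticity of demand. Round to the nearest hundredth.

-0.28

Substituting, x = 10 − 2.49(23) + 0.0351(5600) + 1.06(54.1) = 10 − 57.27 + 196.56 + 57.346 = 206.636.
∂x/∂p = −2.49, so E_p = (−2.49)·(23/206.636) ≈ -0.28.
|E_p| < 1: demand is inelastic.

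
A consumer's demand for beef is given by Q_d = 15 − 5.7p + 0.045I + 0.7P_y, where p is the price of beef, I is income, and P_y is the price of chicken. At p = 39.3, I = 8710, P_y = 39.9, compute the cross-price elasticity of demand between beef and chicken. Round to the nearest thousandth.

Evaluating quantity at (p, I, P_y) gives Q_d = 15 − 5.7(39.3) + 0.045(8710) + 0.7(39.9) = 15 − 224.01 + 391.95 + 27.93 = 210.87.
∂Q_d/∂P_y = +0.7, so E_xy = 0.7·(39.9/210.87) ≈ 0.132.
E_xy > 0: the goods are substitutes.

0.132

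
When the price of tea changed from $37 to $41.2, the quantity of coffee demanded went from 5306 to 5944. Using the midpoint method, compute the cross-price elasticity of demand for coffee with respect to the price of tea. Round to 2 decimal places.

1.06

%ΔQ_x = (5944 − 5306)/[(5306+5944)/2] = 638/5625 ≈ 0.1134.
%ΔP_y = (41.2 − 37)/[(37+41.2)/2] ≈ 0.1074.
E_xy = 0.1134/0.1074 ≈ 1.06.
E_xy > 0, so coffee and tea are substitutes.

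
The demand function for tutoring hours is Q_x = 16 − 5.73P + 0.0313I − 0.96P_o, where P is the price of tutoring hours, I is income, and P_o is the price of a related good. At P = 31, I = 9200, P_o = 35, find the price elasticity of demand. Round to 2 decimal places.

-1.92

Evaluating quantity at (P, I, P_o) gives Q_x = 16 − 5.73(31) + 0.0313(9200) − 0.96(35) = 16 − 177.63 + 287.96 − 33.6 = 92.73.
∂Q_x/∂P = −5.73, so E_p = (−5.73)·(31/92.73) ≈ -1.92.
|E_p| > 1: demand is elastic.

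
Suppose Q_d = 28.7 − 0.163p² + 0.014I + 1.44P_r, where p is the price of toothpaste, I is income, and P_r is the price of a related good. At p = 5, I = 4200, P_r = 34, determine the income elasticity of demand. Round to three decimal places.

At the given point, Q_d = 28.7 − 0.163(5)² + 0.014(4200) + 1.44(34) = 28.7 − 4.075 + 58.8 + 48.96 = 132.385.
∂Q_d/∂I = +0.014, so E_I = 0.014·(4200/132.385) ≈ 0.444.
E_I ∈ (0,1): normal good (necessity).

0.444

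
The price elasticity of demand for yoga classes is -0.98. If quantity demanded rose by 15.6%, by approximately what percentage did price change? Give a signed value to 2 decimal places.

%ΔQ ≈ E × %ΔP ⇒ %ΔP = %ΔQ / E = (15.6%)/(-0.98) ≈ -15.92%.

-15.92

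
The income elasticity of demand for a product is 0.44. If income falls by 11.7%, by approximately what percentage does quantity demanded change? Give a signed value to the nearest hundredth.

-5.15

%ΔQ ≈ E × %ΔI = (0.44) × (-11.7%) ≈ -5.15%.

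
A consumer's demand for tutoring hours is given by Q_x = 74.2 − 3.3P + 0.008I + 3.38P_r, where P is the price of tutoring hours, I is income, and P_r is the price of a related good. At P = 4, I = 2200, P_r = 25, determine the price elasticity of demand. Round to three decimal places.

Evaluating quantity at (P, I, P_r) gives Q_x = 74.2 − 3.3(4) + 0.008(2200) + 3.38(25) = 74.2 − 13.2 + 17.6 + 84.5 = 163.1.
∂Q_x/∂P = −3.3, so E_p = (−3.3)·(4/163.1) ≈ -0.081.
|E_p| < 1: demand is inelastic.

-0.081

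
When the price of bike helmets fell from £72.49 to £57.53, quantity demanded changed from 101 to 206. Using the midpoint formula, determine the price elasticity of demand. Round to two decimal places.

%ΔQ = (206 − 101)/[(101 + 206)/2] = 105/153.5 ≈ 0.6840.
%ΔP = (57.53 − 72.49)/[(72.49 + 57.53)/2] = -14.96/65.01 ≈ -0.2301.
Arc elasticity E = %ΔQ/%ΔP ≈ 0.6840/-0.2301 ≈ -2.97.
|E| > 1: demand is elastic over this range.

-2.97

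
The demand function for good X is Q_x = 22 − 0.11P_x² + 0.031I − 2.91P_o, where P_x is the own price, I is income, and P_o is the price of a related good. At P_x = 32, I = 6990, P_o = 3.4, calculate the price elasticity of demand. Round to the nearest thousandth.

Q_x = 22 − 0.11(32)² + 0.031(6990) − 2.91(3.4) = 22 − 112.64 + 216.69 − 9.894 = 116.156.
∂Q_x/∂P_x = −2·0.11·P_x = -7.04, so E_p = -7.04·(32/116.156) ≈ -1.939.
|E_p| > 1: demand is elastic.

-1.939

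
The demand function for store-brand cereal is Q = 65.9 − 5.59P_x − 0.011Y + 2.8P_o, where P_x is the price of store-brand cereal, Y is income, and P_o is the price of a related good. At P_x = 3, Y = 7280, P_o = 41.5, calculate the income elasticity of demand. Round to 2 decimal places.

Evaluating quantity at (P_x, Y, P_o) gives Q = 65.9 − 5.59(3) − 0.011(7280) + 2.8(41.5) = 65.9 − 16.77 − 80.08 + 116.2 = 85.25.
∂Q/∂Y = −0.011, so E_I = -0.011·(7280/85.25) ≈ -0.94.
E_I < 0: inferior good.

-0.94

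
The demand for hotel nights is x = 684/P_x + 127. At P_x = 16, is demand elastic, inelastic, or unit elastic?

At P_x = 16, x = 169.75.
dx/dP_x = −684/P_x² = −2.6719.
Point elasticity E = (dx/dP_x)·(P_x/x) = -2.6719 × 16/169.75 ≈ -0.252.
|E| ≈ 0.252 < 1, so demand is inelastic.

inelastic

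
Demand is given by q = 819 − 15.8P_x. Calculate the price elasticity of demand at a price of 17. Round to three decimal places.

At P_x = 17, q = 550.4.
dq/dP_x = −15.8.
Point elasticity E = (dq/dP_x)·(P_x/q) = -15.8 × 17/550.4 ≈ -0.488.
|E| < 1, so demand is inelastic at this price.

-0.488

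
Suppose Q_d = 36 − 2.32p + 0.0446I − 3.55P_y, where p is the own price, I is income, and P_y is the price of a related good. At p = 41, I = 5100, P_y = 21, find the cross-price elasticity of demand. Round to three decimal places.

-0.795

Evaluating quantity at (p, I, P_y) gives Q_d = 36 − 2.32(41) + 0.0446(5100) − 3.55(21) = 36 − 95.12 + 227.46 − 74.55 = 93.79.
∂Q_d/∂P_y = −3.55, so E_xy = -3.55·(21/93.79) ≈ -0.795.
E_xy < 0: the goods are complements.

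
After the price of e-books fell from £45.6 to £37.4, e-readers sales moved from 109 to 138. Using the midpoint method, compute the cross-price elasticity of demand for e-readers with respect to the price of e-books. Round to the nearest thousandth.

-1.188

%ΔQ_x = (138 − 109)/[(109+138)/2] = 29/123.5 ≈ 0.2348.
%ΔP_y = (37.4 − 45.6)/[(45.6+37.4)/2] ≈ -0.1976.
E_xy = 0.2348/-0.1976 ≈ -1.188.
E_xy < 0, so e-readers and e-books are complements.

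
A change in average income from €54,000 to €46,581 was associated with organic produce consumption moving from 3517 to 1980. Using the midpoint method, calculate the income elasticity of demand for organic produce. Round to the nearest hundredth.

%ΔQ = (1980 − 3517)/[(3517+1980)/2] = -1537/2748.5 ≈ -0.5592.
%ΔI = (46,581 − 54,000)/[(54,000+46,581)/2] = -7419/50290.5 ≈ -0.1475.
E_I = %ΔQ/%ΔI ≈ 3.79.
E_I > 1: normal good (luxury).

3.79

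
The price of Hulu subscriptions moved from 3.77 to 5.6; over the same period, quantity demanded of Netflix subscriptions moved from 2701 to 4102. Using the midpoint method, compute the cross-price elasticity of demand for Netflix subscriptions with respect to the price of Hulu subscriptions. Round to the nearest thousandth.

1.054

%ΔQ_x = (4102 − 2701)/[(2701+4102)/2] = 1401/3401.5 ≈ 0.4119.
%ΔP_y = (5.6 − 3.77)/[(3.77+5.6)/2] ≈ 0.3906.
E_xy = 0.4119/0.3906 ≈ 1.054.
E_xy > 0, so Netflix subscriptions and Hulu subscriptions are substitutes.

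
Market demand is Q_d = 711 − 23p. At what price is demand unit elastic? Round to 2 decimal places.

For linear demand Q_d = a − bp, E = −bp/(a − bp). |E| = 1 ⇒ bp = a − bp ⇒ p = a/(2b).
p = 711/(2·23) ≈ 15.46.

15.46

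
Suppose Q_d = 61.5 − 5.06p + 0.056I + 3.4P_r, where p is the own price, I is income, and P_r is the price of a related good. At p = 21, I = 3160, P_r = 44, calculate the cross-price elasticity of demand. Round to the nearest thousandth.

0.531

Substituting, Q_d = 61.5 − 5.06(21) + 0.056(3160) + 3.4(44) = 61.5 − 106.26 + 176.96 + 149.6 = 281.8.
∂Q_d/∂P_r = +3.4, so E_xy = 3.4·(44/281.8) ≈ 0.531.
E_xy > 0: the goods are substitutes.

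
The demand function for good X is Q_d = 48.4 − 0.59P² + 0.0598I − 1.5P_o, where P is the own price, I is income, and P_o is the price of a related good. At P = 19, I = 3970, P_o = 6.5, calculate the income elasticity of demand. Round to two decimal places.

Substituting, Q_d = 48.4 − 0.59(19)² + 0.0598(3970) − 1.5(6.5) = 48.4 − 212.99 + 237.406 − 9.75 = 63.066.
∂Q_d/∂I = +0.0598, so E_I = 0.0598·(3970/63.066) ≈ 3.76.
E_I > 1: normal good (luxury).

3.76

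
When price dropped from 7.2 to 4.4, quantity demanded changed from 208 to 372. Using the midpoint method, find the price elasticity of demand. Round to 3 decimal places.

%ΔQ = (372 − 208)/[(208 + 372)/2] = 164/290 ≈ 0.5655.
%ΔP = (4.4 − 7.2)/[(7.2 + 4.4)/2] = -2.8/5.8 ≈ -0.4828.
Arc elasticity E = %ΔQ/%ΔP ≈ 0.5655/-0.4828 ≈ -1.171.
|E| > 1: demand is elastic over this range.

-1.171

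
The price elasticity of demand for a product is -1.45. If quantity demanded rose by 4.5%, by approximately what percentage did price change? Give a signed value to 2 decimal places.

%ΔQ ≈ E × %ΔP ⇒ %ΔP = %ΔQ / E = (4.5%)/(-1.45) ≈ -3.10%.

-3.10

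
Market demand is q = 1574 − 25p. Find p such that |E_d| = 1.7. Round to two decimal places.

39.64

Set −bp/(a − bp) = −1.7 ⇒ bp = 1.7(a − bp) ⇒ bp(1+1.7) = 1.7·a.
p = 1.7·1574/(25·2.7) ≈ 39.64.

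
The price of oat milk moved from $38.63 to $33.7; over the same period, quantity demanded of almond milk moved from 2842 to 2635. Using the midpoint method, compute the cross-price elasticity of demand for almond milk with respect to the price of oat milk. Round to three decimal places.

0.554

%ΔQ_x = (2635 − 2842)/[(2842+2635)/2] = -207/2738.5 ≈ -0.0756.
%ΔP_y = (33.7 − 38.63)/[(38.63+33.7)/2] ≈ -0.1363.
E_xy = -0.0756/-0.1363 ≈ 0.554.
E_xy > 0, so almond milk and oat milk are substitutes.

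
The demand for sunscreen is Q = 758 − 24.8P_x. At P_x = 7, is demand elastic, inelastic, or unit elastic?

At P_x = 7, Q = 584.4.
dQ/dP_x = −24.8.
Point elasticity E = (dQ/dP_x)·(P_x/Q) = -24.8 × 7/584.4 ≈ -0.297.
|E| ≈ 0.297 < 1, so demand is inelastic.

inelastic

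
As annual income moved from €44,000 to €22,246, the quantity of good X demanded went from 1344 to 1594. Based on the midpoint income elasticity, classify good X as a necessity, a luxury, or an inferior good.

%ΔQ = (1594 − 1344)/[(1344+1594)/2] = 250/1469 ≈ 0.1702.
%ΔM = (22,246 − 44,000)/[(44,000+22,246)/2] = -21754/33123 ≈ -0.6568.
E_I = %ΔQ/%ΔM ≈ -0.259.
E_I < 0: inferior good.

inferior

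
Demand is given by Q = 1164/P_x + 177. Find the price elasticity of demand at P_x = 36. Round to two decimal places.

At P_x = 36, Q = 209.3333.
dQ/dP_x = −1164/P_x² = −0.8981.
Point elasticity E = (dQ/dP_x)·(P_x/Q) = -0.8981 × 36/209.3333 ≈ -0.15.
|E| < 1, so demand is inelastic at this price.

-0.15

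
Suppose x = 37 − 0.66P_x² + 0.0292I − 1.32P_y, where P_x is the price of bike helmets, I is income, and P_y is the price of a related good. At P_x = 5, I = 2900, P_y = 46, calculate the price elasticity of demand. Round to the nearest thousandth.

Substituting, x = 37 − 0.66(5)² + 0.0292(2900) − 1.32(46) = 37 − 16.5 + 84.68 − 60.72 = 44.46.
∂x/∂P_x = −2·0.66·P_x = -6.6, so E_p = -6.6·(5/44.46) ≈ -0.742.
|E_p| < 1: demand is inelastic.

-0.742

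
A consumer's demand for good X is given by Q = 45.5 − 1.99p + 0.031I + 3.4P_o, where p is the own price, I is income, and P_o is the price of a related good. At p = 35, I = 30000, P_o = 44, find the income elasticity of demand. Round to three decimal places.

0.881

Q = 45.5 − 1.99(35) + 0.031(30000) + 3.4(44) = 45.5 − 69.65 + 930 + 149.6 = 1055.45.
∂Q/∂I = +0.031, so E_I = 0.031·(30000/1055.45) ≈ 0.881.
E_I ∈ (0,1): normal good (necessity).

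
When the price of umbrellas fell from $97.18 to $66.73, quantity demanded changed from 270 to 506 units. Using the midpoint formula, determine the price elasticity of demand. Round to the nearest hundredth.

%Δq = (506 − 270)/[(270 + 506)/2] = 236/388 ≈ 0.6082.
%Δp = (66.73 − 97.18)/[(97.18 + 66.73)/2] = -30.45/81.955 ≈ -0.3715.
Arc elasticity E = %Δq/%Δp ≈ 0.6082/-0.3715 ≈ -1.64.
|E| > 1: demand is elastic over this range.

-1.64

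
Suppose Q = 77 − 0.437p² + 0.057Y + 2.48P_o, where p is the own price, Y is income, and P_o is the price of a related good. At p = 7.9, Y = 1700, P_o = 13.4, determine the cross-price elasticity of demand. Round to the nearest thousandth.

First evaluate Q: 77 − 0.437(7.9)² + 0.057(1700) + 2.48(13.4) = 77 − 27.2732 + 96.9 + 33.232 = 179.8588.
∂Q/∂P_o = +2.48, so E_xy = 2.48·(13.4/179.8588) ≈ 0.185.
E_xy > 0: the goods are substitutes.

0.185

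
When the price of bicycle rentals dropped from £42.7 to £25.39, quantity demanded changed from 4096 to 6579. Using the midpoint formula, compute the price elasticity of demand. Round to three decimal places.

%Δq = (6579 − 4096)/[(4096 + 6579)/2] = 2483/5337.5 ≈ 0.4652.
%Δp = (25.39 − 42.7)/[(42.7 + 25.39)/2] = -17.31/34.045 ≈ -0.5084.
Arc elasticity E = %Δq/%Δp ≈ 0.4652/-0.5084 ≈ -0.915.
|E| < 1: demand is inelastic over this range.

-0.915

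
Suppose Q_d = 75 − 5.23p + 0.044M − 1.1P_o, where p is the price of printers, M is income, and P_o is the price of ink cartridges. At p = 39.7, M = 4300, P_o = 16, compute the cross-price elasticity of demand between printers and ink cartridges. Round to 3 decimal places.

Substituting, Q_d = 75 − 5.23(39.7) + 0.044(4300) − 1.1(16) = 75 − 207.631 + 189.2 − 17.6 = 38.969.
∂Q_d/∂P_o = −1.1, so E_xy = -1.1·(16/38.969) ≈ -0.452.
E_xy < 0: the goods are complements.

-0.452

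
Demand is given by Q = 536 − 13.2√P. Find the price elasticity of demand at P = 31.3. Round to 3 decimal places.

At P = 31.3, Q = 462.1507.
dQ/dP = −13.2/(2√P) = −13.2/(2·5.5946).
Point elasticity E = (dQ/dP)·(P/Q) = -1.1797 × 31.3/462.1507 ≈ -0.080.
|E| < 1, so demand is inelastic at this price.

-0.080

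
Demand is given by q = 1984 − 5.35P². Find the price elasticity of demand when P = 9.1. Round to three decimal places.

At P = 9.1, q = 1540.9665.
dq/dP = −2·5.35·P = −97.37.
Point elasticity E = (dq/dP)·(P/q) = -97.37 × 9.1/1540.9665 ≈ -0.575.
|E| < 1, so demand is inelastic at this price.

-0.575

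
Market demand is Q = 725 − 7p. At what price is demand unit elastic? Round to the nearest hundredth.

51.79

For linear demand Q = a − bp, E = −bp/(a − bp). |E| = 1 ⇒ bp = a − bp ⇒ p = a/(2b).
p = 725/(2·7) ≈ 51.79.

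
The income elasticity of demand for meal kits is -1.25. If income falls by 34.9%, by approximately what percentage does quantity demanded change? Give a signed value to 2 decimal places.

43.63

%ΔQ ≈ E × %ΔI = (-1.25) × (-34.9%) ≈ 43.63%.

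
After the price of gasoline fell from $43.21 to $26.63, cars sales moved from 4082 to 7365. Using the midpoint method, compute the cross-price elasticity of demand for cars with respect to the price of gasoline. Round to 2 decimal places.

%ΔQ_x = (7365 − 4082)/[(4082+7365)/2] = 3283/5723.5 ≈ 0.5736.
%ΔP_y = (26.63 − 43.21)/[(43.21+26.63)/2] ≈ -0.4748.
E_xy = 0.5736/-0.4748 ≈ -1.21.
E_xy < 0, so cars and gasoline are complements.

-1.21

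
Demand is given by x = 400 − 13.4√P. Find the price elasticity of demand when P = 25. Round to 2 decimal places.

At P = 25, x = 333.
dx/dP = −13.4/(2√P) = −13.4/(2·5).
Point elasticity E = (dx/dP)·(P/x) = -1.34 × 25/333 ≈ -0.10.
|E| < 1, so demand is inelastic at this price.

-0.10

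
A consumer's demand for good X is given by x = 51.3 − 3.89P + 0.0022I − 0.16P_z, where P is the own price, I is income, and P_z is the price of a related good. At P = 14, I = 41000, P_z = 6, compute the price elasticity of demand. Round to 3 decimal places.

-0.633

Substituting, x = 51.3 − 3.89(14) + 0.0022(41000) − 0.16(6) = 51.3 − 54.46 + 90.2 − 0.96 = 86.08.
∂x/∂P = −3.89, so E_p = (−3.89)·(14/86.08) ≈ -0.633.
|E_p| < 1: demand is inelastic.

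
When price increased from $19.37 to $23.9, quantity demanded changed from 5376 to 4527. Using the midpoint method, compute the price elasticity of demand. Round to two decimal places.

-0.82

%ΔQ = (4527 − 5376)/[(5376 + 4527)/2] = -849/4951.5 ≈ -0.1715.
%ΔP = (23.9 − 19.37)/[(19.37 + 23.9)/2] = 4.53/21.635 ≈ 0.2094.
Arc elasticity E = %ΔQ/%ΔP ≈ -0.1715/0.2094 ≈ -0.82.
|E| < 1: demand is inelastic over this range.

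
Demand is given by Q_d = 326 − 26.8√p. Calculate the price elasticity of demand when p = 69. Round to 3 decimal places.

-1.077

At p = 69, Q_d = 103.3825.
dQ_d/dp = −26.8/(2√p) = −26.8/(2·8.3066).
Point elasticity E = (dQ_d/dp)·(p/Q_d) = -1.6132 × 69/103.3825 ≈ -1.077.
|E| > 1, so demand is elastic at this price.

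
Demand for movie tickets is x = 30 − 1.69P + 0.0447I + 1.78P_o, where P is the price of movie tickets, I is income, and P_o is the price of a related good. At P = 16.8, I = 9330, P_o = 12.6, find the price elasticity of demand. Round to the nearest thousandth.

Evaluating quantity at (P, I, P_o) gives x = 30 − 1.69(16.8) + 0.0447(9330) + 1.78(12.6) = 30 − 28.392 + 417.051 + 22.428 = 441.087.
∂x/∂P = −1.69, so E_p = (−1.69)·(16.8/441.087) ≈ -0.064.
|E_p| < 1: demand is inelastic.

-0.064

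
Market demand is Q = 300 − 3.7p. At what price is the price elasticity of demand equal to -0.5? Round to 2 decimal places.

Set −bp/(a − bp) = −0.5 ⇒ bp = 0.5(a − bp) ⇒ bp(1+0.5) = 0.5·a.
p = 0.5·300/(3.7·1.5) ≈ 27.03.

27.03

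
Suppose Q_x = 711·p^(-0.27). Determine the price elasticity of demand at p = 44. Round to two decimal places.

For a Cobb–Douglas (constant-elasticity) form Q_x = A·p^α·…, the elasticity with respect to p equals the exponent α at every point.
Here the exponent on p is -0.27, so the price elasticity of demand is -0.27.

-0.27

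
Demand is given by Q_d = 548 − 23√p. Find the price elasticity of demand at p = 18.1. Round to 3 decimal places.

-0.109

At p = 18.1, Q_d = 450.1486.
dQ_d/dp = −23/(2√p) = −23/(2·4.2544).
Point elasticity E = (dQ_d/dp)·(p/Q_d) = -2.7031 × 18.1/450.1486 ≈ -0.109.
|E| < 1, so demand is inelastic at this price.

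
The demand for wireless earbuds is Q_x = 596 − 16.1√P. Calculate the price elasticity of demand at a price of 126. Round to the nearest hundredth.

-0.22

At P = 126, Q_x = 415.2779.
dQ_x/dP = −16.1/(2√P) = −16.1/(2·11.225).
Point elasticity E = (dQ_x/dP)·(P/Q_x) = -0.7172 × 126/415.2779 ≈ -0.22.
|E| < 1, so demand is inelastic at this price.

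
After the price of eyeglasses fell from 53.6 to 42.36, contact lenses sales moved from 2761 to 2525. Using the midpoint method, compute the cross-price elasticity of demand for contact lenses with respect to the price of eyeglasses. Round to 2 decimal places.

0.38

%ΔQ_x = (2525 − 2761)/[(2761+2525)/2] = -236/2643 ≈ -0.0893.
%ΔP_y = (42.36 − 53.6)/[(53.6+42.36)/2] ≈ -0.2343.
E_xy = -0.0893/-0.2343 ≈ 0.38.
E_xy > 0, so contact lenses and eyeglasses are substitutes.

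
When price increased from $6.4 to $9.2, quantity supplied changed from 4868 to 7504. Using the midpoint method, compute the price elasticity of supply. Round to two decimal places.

1.19

%Δq = (7504 − 4868)/[(4868 + 7504)/2] = 2636/6186 ≈ 0.4261.
%Δp = (9.2 − 6.4)/[(6.4 + 9.2)/2] = 2.8/7.8 ≈ 0.3590.
Arc elasticity E = %Δq/%Δp ≈ 0.4261/0.3590 ≈ 1.19.
|E| > 1: supply is elastic over this range.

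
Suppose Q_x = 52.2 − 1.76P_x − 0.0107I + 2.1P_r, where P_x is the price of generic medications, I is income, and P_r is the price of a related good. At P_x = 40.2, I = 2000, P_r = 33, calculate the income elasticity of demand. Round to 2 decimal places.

Q_x = 52.2 − 1.76(40.2) − 0.0107(2000) + 2.1(33) = 52.2 − 70.752 − 21.4 + 69.3 = 29.348.
∂Q_x/∂I = −0.0107, so E_I = -0.0107·(2000/29.348) ≈ -0.73.
E_I < 0: inferior good.

-0.73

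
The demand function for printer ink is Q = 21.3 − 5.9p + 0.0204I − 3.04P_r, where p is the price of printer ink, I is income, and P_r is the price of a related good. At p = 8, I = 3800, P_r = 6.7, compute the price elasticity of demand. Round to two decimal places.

First evaluate Q: 21.3 − 5.9(8) + 0.0204(3800) − 3.04(6.7) = 21.3 − 47.2 + 77.52 − 20.368 = 31.252.
∂Q/∂p = −5.9, so E_p = (−5.9)·(8/31.252) ≈ -1.51.
|E_p| > 1: demand is elastic.

-1.51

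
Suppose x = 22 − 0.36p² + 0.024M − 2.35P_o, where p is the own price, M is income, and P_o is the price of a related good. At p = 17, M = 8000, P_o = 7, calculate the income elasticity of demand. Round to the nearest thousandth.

Substituting, x = 22 − 0.36(17)² + 0.024(8000) − 2.35(7) = 22 − 104.04 + 192 − 16.45 = 93.51.
∂x/∂M = +0.024, so E_I = 0.024·(8000/93.51) ≈ 2.053.
E_I > 1: normal good (luxury).

2.053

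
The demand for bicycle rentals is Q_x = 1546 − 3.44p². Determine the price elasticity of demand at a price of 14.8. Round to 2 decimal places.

At p = 14.8, Q_x = 792.5024.
dQ_x/dp = −2·3.44·p = −101.824.
Point elasticity E = (dQ_x/dp)·(p/Q_x) = -101.824 × 14.8/792.5024 ≈ -1.90.
|E| > 1, so demand is elastic at this price.

-1.90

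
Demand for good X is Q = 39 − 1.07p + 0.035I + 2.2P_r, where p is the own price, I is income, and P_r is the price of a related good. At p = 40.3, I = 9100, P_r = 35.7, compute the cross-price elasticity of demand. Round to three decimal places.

At the given point, Q = 39 − 1.07(40.3) + 0.035(9100) + 2.2(35.7) = 39 − 43.121 + 318.5 + 78.54 = 392.919.
∂Q/∂P_r = +2.2, so E_xy = 2.2·(35.7/392.919) ≈ 0.200.
E_xy > 0: the goods are substitutes.

0.200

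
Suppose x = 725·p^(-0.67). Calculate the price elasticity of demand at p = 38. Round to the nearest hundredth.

For a Cobb–Douglas (constant-elasticity) form x = A·p^α·…, the elasticity with respect to p equals the exponent α at every point.
Here the exponent on p is -0.67, so the price elasticity of demand is -0.67.

-0.67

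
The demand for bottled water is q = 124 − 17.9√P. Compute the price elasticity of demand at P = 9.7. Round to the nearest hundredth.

-0.41

At P = 9.7, q = 68.2508.
dq/dP = −17.9/(2√P) = −17.9/(2·3.1145).
Point elasticity E = (dq/dP)·(P/q) = -2.8737 × 9.7/68.2508 ≈ -0.41.
|E| < 1, so demand is inelastic at this price.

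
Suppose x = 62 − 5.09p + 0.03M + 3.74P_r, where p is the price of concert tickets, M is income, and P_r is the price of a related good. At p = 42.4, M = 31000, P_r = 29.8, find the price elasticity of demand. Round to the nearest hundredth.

Substituting, x = 62 − 5.09(42.4) + 0.03(31000) + 3.74(29.8) = 62 − 215.816 + 930 + 111.452 = 887.636.
∂x/∂p = −5.09, so E_p = (−5.09)·(42.4/887.636) ≈ -0.24.
|E_p| < 1: demand is inelastic.

-0.24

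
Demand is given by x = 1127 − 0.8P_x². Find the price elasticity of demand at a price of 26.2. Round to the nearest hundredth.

-1.90

At P_x = 26.2, x = 577.848.
dx/dP_x = −2·0.8·P_x = −41.92.
Point elasticity E = (dx/dP_x)·(P_x/x) = -41.92 × 26.2/577.848 ≈ -1.90.
|E| > 1, so demand is elastic at this price.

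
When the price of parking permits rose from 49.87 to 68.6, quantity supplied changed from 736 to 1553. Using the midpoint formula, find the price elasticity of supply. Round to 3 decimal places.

2.258

%ΔQ = (1553 − 736)/[(736 + 1553)/2] = 817/1144.5 ≈ 0.7138.
%ΔP = (68.6 − 49.87)/[(49.87 + 68.6)/2] = 18.73/59.235 ≈ 0.3162.
Arc elasticity E = %ΔQ/%ΔP ≈ 0.7138/0.3162 ≈ 2.258.
|E| > 1: supply is elastic over this range.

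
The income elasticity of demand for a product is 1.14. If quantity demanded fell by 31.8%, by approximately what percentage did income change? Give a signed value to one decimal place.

-27.9

%ΔQ ≈ E × %ΔI ⇒ %ΔI = %ΔQ / E = (-31.8%)/(1.14) ≈ -27.9%.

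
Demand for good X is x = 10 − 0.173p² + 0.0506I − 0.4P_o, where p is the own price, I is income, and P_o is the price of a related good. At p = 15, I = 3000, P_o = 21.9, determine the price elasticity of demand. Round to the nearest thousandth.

-0.682

Evaluating quantity at (p, I, P_o) gives x = 10 − 0.173(15)² + 0.0506(3000) − 0.4(21.9) = 10 − 38.925 + 151.8 − 8.76 = 114.115.
∂x/∂p = −2·0.173·p = -5.19, so E_p = -5.19·(15/114.115) ≈ -0.682.
|E_p| < 1: demand is inelastic.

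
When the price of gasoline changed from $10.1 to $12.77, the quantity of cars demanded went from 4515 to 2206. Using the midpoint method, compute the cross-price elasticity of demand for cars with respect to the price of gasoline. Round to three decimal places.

%ΔQ_x = (2206 − 4515)/[(4515+2206)/2] = -2309/3360.5 ≈ -0.6871.
%ΔP_y = (12.77 − 10.1)/[(10.1+12.77)/2] ≈ 0.2335.
E_xy = -0.6871/0.2335 ≈ -2.943.
E_xy < 0, so cars and gasoline are complements.

-2.943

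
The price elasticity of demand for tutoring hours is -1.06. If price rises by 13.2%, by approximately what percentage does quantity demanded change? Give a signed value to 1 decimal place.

-14.0

%ΔQ ≈ E × %ΔP = (-1.06) × (13.2%) ≈ -14.0%.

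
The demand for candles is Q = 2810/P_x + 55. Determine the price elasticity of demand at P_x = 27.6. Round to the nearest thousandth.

-0.649

At P_x = 27.6, Q = 156.8116.
dQ/dP_x = −2810/P_x² = −3.6888.
Point elasticity E = (dQ/dP_x)·(P_x/Q) = -3.6888 × 27.6/156.8116 ≈ -0.649.
|E| < 1, so demand is inelastic at this price.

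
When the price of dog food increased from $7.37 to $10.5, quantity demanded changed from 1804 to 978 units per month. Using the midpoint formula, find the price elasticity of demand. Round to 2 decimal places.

%Δq = (978 − 1804)/[(1804 + 978)/2] = -826/1391 ≈ -0.5938.
%ΔP = (10.5 − 7.37)/[(7.37 + 10.5)/2] = 3.13/8.935 ≈ 0.3503.
Arc elasticity E = %Δq/%ΔP ≈ -0.5938/0.3503 ≈ -1.70.
|E| > 1: demand is elastic over this range.

-1.70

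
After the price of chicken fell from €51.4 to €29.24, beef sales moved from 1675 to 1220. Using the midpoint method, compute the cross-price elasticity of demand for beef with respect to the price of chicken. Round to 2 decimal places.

0.57

%ΔQ_x = (1220 − 1675)/[(1675+1220)/2] = -455/1447.5 ≈ -0.3143.
%ΔP_y = (29.24 − 51.4)/[(51.4+29.24)/2] ≈ -0.5496.
E_xy = -0.3143/-0.5496 ≈ 0.57.
E_xy > 0, so beef and chicken are substitutes.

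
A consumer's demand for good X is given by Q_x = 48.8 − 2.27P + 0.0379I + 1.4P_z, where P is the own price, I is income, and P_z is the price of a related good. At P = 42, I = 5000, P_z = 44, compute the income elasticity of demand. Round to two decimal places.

0.93

Q_x = 48.8 − 2.27(42) + 0.0379(5000) + 1.4(44) = 48.8 − 95.34 + 189.5 + 61.6 = 204.56.
∂Q_x/∂I = +0.0379, so E_I = 0.0379·(5000/204.56) ≈ 0.93.
E_I ∈ (0,1): normal good (necessity).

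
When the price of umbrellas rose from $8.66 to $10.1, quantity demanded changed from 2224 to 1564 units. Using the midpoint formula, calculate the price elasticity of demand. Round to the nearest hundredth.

%Δq = (1564 − 2224)/[(2224 + 1564)/2] = -660/1894 ≈ -0.3485.
%Δp = (10.1 − 8.66)/[(8.66 + 10.1)/2] = 1.44/9.38 ≈ 0.1535.
Arc elasticity E = %Δq/%Δp ≈ -0.3485/0.1535 ≈ -2.27.
|E| > 1: demand is elastic over this range.

-2.27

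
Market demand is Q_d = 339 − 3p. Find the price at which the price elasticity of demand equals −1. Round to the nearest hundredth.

For linear demand Q_d = a − bp, E = −bp/(a − bp). |E| = 1 ⇒ bp = a − bp ⇒ p = a/(2b).
p = 339/(2·3) = 56.50.

56.50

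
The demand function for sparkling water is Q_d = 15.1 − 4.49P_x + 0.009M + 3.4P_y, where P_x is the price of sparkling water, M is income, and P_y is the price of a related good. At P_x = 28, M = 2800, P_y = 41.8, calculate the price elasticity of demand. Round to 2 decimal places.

-2.22

Q_d = 15.1 − 4.49(28) + 0.009(2800) + 3.4(41.8) = 15.1 − 125.72 + 25.2 + 142.12 = 56.7.
∂Q_d/∂P_x = −4.49, so E_p = (−4.49)·(28/56.7) ≈ -2.22.
|E_p| > 1: demand is elastic.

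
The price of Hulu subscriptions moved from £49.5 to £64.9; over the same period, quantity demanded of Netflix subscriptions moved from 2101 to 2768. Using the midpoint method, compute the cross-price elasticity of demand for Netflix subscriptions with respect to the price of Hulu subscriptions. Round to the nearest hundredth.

%ΔQ_x = (2768 − 2101)/[(2101+2768)/2] = 667/2434.5 ≈ 0.2740.
%ΔP_y = (64.9 − 49.5)/[(49.5+64.9)/2] ≈ 0.2692.
E_xy = 0.2740/0.2692 ≈ 1.02.
E_xy > 0, so Netflix subscriptions and Hulu subscriptions are substitutes.

1.02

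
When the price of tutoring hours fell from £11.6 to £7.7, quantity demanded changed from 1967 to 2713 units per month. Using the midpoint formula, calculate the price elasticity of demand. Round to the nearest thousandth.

-0.789

%ΔQ = (2713 − 1967)/[(1967 + 2713)/2] = 746/2340 ≈ 0.3188.
%ΔP = (7.7 − 11.6)/[(11.6 + 7.7)/2] = -3.9/9.65 ≈ -0.4041.
Arc elasticity E = %ΔQ/%ΔP ≈ 0.3188/-0.4041 ≈ -0.789.
|E| < 1: demand is inelastic over this range.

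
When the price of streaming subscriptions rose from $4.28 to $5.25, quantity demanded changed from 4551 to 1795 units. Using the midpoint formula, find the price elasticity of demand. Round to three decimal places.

-4.267

%Δq = (1795 − 4551)/[(4551 + 1795)/2] = -2756/3173 ≈ -0.8686.
%Δp = (5.25 − 4.28)/[(4.28 + 5.25)/2] = 0.97/4.765 ≈ 0.2036.
Arc elasticity E = %Δq/%Δp ≈ -0.8686/0.2036 ≈ -4.267.
|E| > 1: demand is elastic over this range.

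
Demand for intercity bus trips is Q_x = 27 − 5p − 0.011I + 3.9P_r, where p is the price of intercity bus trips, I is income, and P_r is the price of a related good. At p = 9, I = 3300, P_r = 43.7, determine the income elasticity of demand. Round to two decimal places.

Evaluating quantity at (p, I, P_r) gives Q_x = 27 − 5(9) − 0.011(3300) + 3.9(43.7) = 27 − 45 − 36.3 + 170.43 = 116.13.
∂Q_x/∂I = −0.011, so E_I = -0.011·(3300/116.13) ≈ -0.31.
E_I < 0: inferior good.

-0.31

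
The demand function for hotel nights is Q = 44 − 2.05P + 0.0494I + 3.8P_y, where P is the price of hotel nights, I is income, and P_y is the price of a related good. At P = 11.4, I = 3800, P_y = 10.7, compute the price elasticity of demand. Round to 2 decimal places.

At the given point, Q = 44 − 2.05(11.4) + 0.0494(3800) + 3.8(10.7) = 44 − 23.37 + 187.72 + 40.66 = 249.01.
∂Q/∂P = −2.05, so E_p = (−2.05)·(11.4/249.01) ≈ -0.09.
|E_p| < 1: demand is inelastic.

-0.09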